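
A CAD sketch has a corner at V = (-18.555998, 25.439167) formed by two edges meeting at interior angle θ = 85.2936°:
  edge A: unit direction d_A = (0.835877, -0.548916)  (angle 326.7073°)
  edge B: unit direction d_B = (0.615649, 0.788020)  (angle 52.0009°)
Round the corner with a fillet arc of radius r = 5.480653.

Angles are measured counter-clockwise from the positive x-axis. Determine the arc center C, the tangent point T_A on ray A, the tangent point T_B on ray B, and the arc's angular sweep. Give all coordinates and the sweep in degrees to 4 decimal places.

center=(-10.5738,26.7540) T_A=(-13.5822,22.1729) T_B=(-14.8926,30.1282) sweep=94.7064

bisector direction at 9.3541° = (0.986703,0.162536)
center distance |VC| = r/sin(θ/2) = 5.480653/sin(42.6468°) = 8.089799
C = V + |VC|·bis = (-10.5738,26.7540)
T_A = V + ((C−V)·d_A)·d_A = V + 5.9504·d_A = (-13.5822,22.1729)
T_B = V + ((C−V)·d_B)·d_B = V + 5.9504·d_B = (-14.8926,30.1282)
sweep = 180° − θ = 94.7064°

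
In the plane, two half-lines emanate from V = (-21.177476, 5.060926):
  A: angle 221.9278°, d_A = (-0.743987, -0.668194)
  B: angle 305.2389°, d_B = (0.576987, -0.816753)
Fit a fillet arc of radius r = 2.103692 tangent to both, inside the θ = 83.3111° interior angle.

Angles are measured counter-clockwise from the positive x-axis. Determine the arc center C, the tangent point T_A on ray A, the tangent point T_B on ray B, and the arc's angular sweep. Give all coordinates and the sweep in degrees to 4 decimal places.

center=(-21.5312,1.9156) T_A=(-22.9369,3.4808) T_B=(-19.8130,3.1294) sweep=96.6889

bisector direction at 263.5833° = (-0.111758,-0.993735)
center distance |VC| = r/sin(θ/2) = 2.103692/sin(41.6555°) = 3.165108
C = V + |VC|·bis = (-21.5312,1.9156)
T_A = V + ((C−V)·d_A)·d_A = V + 2.3648·d_A = (-22.9369,3.4808)
T_B = V + ((C−V)·d_B)·d_B = V + 2.3648·d_B = (-19.8130,3.1294)
sweep = 180° − θ = 96.6889°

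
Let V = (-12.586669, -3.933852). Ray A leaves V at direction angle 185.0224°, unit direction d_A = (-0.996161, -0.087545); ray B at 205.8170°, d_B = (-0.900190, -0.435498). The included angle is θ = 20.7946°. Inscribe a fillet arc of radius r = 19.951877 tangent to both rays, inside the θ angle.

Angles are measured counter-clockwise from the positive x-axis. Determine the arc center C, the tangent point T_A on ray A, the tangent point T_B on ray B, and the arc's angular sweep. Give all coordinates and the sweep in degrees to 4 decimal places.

bisector direction at 195.4197° = (-0.964004,-0.265888)
center distance |VC| = r/sin(θ/2) = 19.951877/sin(10.3973°) = 110.553377
C = V + |VC|·bis = (-119.1606,-33.3286)
T_A = V + ((C−V)·d_A)·d_A = V + 108.7381·d_A = (-120.9073,-13.4533)
T_B = V + ((C−V)·d_B)·d_B = V + 108.7381·d_B = (-110.4716,-51.2891)
sweep = 180° − θ = 159.2054°

center=(-119.1606,-33.3286) T_A=(-120.9073,-13.4533) T_B=(-110.4716,-51.2891) sweep=159.2054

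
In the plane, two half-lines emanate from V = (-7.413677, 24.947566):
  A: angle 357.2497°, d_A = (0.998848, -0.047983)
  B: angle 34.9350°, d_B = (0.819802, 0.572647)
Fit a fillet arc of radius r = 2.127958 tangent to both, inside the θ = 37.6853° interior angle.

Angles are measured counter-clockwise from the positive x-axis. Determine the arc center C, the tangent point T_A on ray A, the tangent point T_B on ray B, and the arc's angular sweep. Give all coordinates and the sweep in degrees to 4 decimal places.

bisector direction at 16.0924° = (0.960816,0.277186)
center distance |VC| = r/sin(θ/2) = 2.127958/sin(18.8426°) = 6.588712
C = V + |VC|·bis = (-1.0831,26.7739)
T_A = V + ((C−V)·d_A)·d_A = V + 6.2356·d_A = (-1.1852,24.6484)
T_B = V + ((C−V)·d_B)·d_B = V + 6.2356·d_B = (-2.3017,28.5184)
sweep = 180° − θ = 142.3147°

center=(-1.0831,26.7739) T_A=(-1.1852,24.6484) T_B=(-2.3017,28.5184) sweep=142.3147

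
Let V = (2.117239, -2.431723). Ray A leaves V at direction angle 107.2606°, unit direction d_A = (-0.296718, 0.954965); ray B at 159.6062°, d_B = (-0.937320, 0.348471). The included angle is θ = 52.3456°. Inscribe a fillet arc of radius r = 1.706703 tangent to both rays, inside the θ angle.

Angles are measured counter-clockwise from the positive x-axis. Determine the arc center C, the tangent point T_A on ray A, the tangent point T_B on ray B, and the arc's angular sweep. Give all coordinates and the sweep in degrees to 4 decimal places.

bisector direction at 133.4334° = (-0.687511,0.726174)
center distance |VC| = r/sin(θ/2) = 1.706703/sin(26.1728°) = 3.869374
C = V + |VC|·bis = (-0.5430,0.3781)
T_A = V + ((C−V)·d_A)·d_A = V + 3.4726·d_A = (1.0868,0.8845)
T_B = V + ((C−V)·d_B)·d_B = V + 3.4726·d_B = (-1.1377,-1.2216)
sweep = 180° − θ = 127.6544°

center=(-0.5430,0.3781) T_A=(1.0868,0.8845) T_B=(-1.1377,-1.2216) sweep=127.6544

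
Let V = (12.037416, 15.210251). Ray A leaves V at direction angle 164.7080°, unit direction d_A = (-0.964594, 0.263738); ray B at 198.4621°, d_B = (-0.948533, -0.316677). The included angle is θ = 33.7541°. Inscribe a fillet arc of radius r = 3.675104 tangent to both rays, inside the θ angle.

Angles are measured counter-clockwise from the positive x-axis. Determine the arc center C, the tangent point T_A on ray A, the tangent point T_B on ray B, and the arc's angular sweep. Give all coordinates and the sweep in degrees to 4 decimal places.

bisector direction at 181.5850° = (-0.999617,-0.027661)
center distance |VC| = r/sin(θ/2) = 3.675104/sin(16.8771°) = 12.658851
C = V + |VC|·bis = (-0.6166,14.8601)
T_A = V + ((C−V)·d_A)·d_A = V + 12.1136·d_A = (0.3527,18.4051)
T_B = V + ((C−V)·d_B)·d_B = V + 12.1136·d_B = (0.5472,11.3741)
sweep = 180° − θ = 146.2459°

center=(-0.6166,14.8601) T_A=(0.3527,18.4051) T_B=(0.5472,11.3741) sweep=146.2459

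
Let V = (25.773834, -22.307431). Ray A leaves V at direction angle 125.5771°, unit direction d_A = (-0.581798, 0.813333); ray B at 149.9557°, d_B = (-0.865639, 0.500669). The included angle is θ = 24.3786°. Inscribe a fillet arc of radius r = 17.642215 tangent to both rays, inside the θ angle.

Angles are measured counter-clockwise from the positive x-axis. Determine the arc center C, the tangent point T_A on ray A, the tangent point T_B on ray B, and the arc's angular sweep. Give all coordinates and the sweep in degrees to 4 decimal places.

center=(-36.0920,33.8552) T_A=(-21.7430,44.1194) T_B=(-44.9249,18.5834) sweep=155.6214

bisector direction at 137.7664° = (-0.740411,0.672155)
center distance |VC| = r/sin(θ/2) = 17.642215/sin(12.1893°) = 83.556058
C = V + |VC|·bis = (-36.0920,33.8552)
T_A = V + ((C−V)·d_A)·d_A = V + 81.6723·d_A = (-21.7430,44.1194)
T_B = V + ((C−V)·d_B)·d_B = V + 81.6723·d_B = (-44.9249,18.5834)
sweep = 180° − θ = 155.6214°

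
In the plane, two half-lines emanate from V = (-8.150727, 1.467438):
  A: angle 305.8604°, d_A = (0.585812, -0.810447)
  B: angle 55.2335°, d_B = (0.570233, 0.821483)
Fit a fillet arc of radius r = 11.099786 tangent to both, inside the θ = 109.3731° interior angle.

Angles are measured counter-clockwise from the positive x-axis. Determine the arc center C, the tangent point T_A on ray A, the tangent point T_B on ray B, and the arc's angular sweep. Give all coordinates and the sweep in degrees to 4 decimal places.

center=(5.4513,1.5973) T_A=(-3.5445,-4.9051) T_B=(-3.6670,7.9268) sweep=70.6269

bisector direction at 0.5470° = (0.999954,0.009546)
center distance |VC| = r/sin(θ/2) = 11.099786/sin(54.6865°) = 13.602647
C = V + |VC|·bis = (5.4513,1.5973)
T_A = V + ((C−V)·d_A)·d_A = V + 7.8630·d_A = (-3.5445,-4.9051)
T_B = V + ((C−V)·d_B)·d_B = V + 7.8630·d_B = (-3.6670,7.9268)
sweep = 180° − θ = 70.6269°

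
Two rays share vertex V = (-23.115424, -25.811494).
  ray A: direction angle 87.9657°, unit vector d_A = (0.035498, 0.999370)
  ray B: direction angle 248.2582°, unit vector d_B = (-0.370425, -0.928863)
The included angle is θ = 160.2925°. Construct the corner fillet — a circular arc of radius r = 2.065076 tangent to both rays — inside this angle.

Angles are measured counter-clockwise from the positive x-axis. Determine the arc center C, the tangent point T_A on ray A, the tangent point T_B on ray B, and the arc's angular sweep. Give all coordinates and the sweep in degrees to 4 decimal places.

center=(-25.1665,-25.3797) T_A=(-23.1027,-25.4530) T_B=(-23.2483,-26.1447) sweep=19.7075

bisector direction at 168.1120° = (-0.978552,0.206000)
center distance |VC| = r/sin(θ/2) = 2.065076/sin(80.1462°) = 2.095997
C = V + |VC|·bis = (-25.1665,-25.3797)
T_A = V + ((C−V)·d_A)·d_A = V + 0.3587·d_A = (-23.1027,-25.4530)
T_B = V + ((C−V)·d_B)·d_B = V + 0.3587·d_B = (-23.2483,-26.1447)
sweep = 180° − θ = 19.7075°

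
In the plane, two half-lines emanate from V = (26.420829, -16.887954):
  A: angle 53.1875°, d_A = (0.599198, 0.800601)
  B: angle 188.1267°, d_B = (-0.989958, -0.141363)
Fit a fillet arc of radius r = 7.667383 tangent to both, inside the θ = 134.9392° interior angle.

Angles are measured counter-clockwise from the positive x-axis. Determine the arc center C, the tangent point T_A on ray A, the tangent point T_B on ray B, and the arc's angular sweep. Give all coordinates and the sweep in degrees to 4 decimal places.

center=(22.1882,-9.7472) T_A=(28.3267,-14.3415) T_B=(23.2721,-17.3376) sweep=45.0608

bisector direction at 120.6571° = (-0.509899,0.860234)
center distance |VC| = r/sin(θ/2) = 7.667383/sin(67.4696°) = 8.300941
C = V + |VC|·bis = (22.1882,-9.7472)
T_A = V + ((C−V)·d_A)·d_A = V + 3.1807·d_A = (28.3267,-14.3415)
T_B = V + ((C−V)·d_B)·d_B = V + 3.1807·d_B = (23.2721,-17.3376)
sweep = 180° − θ = 45.0608°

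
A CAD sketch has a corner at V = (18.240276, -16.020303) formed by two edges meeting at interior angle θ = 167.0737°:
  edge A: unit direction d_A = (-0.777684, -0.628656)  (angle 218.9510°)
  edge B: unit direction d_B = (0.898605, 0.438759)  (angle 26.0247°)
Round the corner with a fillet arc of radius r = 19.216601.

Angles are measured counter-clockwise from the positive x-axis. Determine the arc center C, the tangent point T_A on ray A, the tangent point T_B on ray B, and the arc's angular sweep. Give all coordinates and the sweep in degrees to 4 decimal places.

center=(28.6279,-32.3333) T_A=(16.5473,-17.3888) T_B=(20.1965,-15.0652) sweep=12.9263

bisector direction at 302.4879° = (0.537121,-0.843505)
center distance |VC| = r/sin(θ/2) = 19.216601/sin(83.5369°) = 19.339514
C = V + |VC|·bis = (28.6279,-32.3333)
T_A = V + ((C−V)·d_A)·d_A = V + 2.1769·d_A = (16.5473,-17.3888)
T_B = V + ((C−V)·d_B)·d_B = V + 2.1769·d_B = (20.1965,-15.0652)
sweep = 180° − θ = 12.9263°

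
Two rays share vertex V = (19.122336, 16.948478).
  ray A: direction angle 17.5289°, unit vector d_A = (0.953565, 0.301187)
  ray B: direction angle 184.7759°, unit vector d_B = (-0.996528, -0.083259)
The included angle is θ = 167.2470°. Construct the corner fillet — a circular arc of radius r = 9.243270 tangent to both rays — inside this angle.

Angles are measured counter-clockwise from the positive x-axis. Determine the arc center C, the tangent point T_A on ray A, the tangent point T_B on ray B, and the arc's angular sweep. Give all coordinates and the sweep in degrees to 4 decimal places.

bisector direction at 101.1524° = (-0.193419,0.981116)
center distance |VC| = r/sin(θ/2) = 9.243270/sin(83.6235°) = 9.300809
C = V + |VC|·bis = (17.3234,26.0737)
T_A = V + ((C−V)·d_A)·d_A = V + 1.0330·d_A = (20.1073,17.2596)
T_B = V + ((C−V)·d_B)·d_B = V + 1.0330·d_B = (18.0930,16.8625)
sweep = 180° − θ = 12.7530°

center=(17.3234,26.0737) T_A=(20.1073,17.2596) T_B=(18.0930,16.8625) sweep=12.7530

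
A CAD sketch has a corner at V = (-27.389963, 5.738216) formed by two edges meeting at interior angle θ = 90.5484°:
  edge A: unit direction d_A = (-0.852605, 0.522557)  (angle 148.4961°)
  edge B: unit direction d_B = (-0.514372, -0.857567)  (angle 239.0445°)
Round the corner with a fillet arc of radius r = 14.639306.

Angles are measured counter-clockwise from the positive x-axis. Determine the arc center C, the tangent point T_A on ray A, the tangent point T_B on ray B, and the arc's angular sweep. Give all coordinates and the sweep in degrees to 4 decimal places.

center=(-47.4025,0.8337) T_A=(-39.7526,13.3152) T_B=(-34.8483,-6.6964) sweep=89.4516

bisector direction at 193.7703° = (-0.971258,-0.238030)
center distance |VC| = r/sin(θ/2) = 14.639306/sin(45.2742°) = 20.604733
C = V + |VC|·bis = (-47.4025,0.8337)
T_A = V + ((C−V)·d_A)·d_A = V + 14.4999·d_A = (-39.7526,13.3152)
T_B = V + ((C−V)·d_B)·d_B = V + 14.4999·d_B = (-34.8483,-6.6964)
sweep = 180° − θ = 89.4516°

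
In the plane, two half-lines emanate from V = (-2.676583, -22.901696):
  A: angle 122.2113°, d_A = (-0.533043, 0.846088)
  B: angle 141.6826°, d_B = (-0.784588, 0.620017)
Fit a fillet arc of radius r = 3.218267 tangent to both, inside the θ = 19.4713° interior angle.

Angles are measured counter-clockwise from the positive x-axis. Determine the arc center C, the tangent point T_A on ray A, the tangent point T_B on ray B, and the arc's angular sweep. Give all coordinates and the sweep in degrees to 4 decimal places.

bisector direction at 131.9470° = (-0.668442,0.743764)
center distance |VC| = r/sin(θ/2) = 3.218267/sin(9.7356°) = 19.031439
C = V + |VC|·bis = (-15.3980,-8.7468)
T_A = V + ((C−V)·d_A)·d_A = V + 18.7574·d_A = (-12.6751,-7.0313)
T_B = V + ((C−V)·d_B)·d_B = V + 18.7574·d_B = (-17.3934,-11.2718)
sweep = 180° − θ = 160.5287°

center=(-15.3980,-8.7468) T_A=(-12.6751,-7.0313) T_B=(-17.3934,-11.2718) sweep=160.5287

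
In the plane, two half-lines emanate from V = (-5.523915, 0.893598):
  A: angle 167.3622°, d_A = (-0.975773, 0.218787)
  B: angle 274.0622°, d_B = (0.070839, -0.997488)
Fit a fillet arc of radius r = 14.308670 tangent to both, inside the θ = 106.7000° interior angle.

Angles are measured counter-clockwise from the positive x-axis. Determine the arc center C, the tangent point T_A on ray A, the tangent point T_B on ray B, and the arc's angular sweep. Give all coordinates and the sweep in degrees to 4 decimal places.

bisector direction at 220.7122° = (-0.757995,-0.652260)
center distance |VC| = r/sin(θ/2) = 14.308670/sin(53.3500°) = 17.834633
C = V + |VC|·bis = (-19.0425,-10.7392)
T_A = V + ((C−V)·d_A)·d_A = V + 10.6459·d_A = (-15.9119,3.2228)
T_B = V + ((C−V)·d_B)·d_B = V + 10.6459·d_B = (-4.7698,-9.7256)
sweep = 180° − θ = 73.3000°

center=(-19.0425,-10.7392) T_A=(-15.9119,3.2228) T_B=(-4.7698,-9.7256) sweep=73.3000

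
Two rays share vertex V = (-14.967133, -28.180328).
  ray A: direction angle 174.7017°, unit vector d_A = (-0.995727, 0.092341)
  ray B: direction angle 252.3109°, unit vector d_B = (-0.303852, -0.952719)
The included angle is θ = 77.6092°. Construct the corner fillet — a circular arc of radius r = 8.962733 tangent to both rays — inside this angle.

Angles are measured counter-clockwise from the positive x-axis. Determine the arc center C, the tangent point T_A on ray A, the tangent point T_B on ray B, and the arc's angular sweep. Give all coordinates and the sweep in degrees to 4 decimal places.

bisector direction at 213.5063° = (-0.833825,-0.552029)
center distance |VC| = r/sin(θ/2) = 8.962733/sin(38.8046°) = 14.302240
C = V + |VC|·bis = (-26.8927,-36.0756)
T_A = V + ((C−V)·d_A)·d_A = V + 11.1456·d_A = (-26.0651,-27.1511)
T_B = V + ((C−V)·d_B)·d_B = V + 11.1456·d_B = (-18.3537,-38.7989)
sweep = 180° − θ = 102.3908°

center=(-26.8927,-36.0756) T_A=(-26.0651,-27.1511) T_B=(-18.3537,-38.7989) sweep=102.3908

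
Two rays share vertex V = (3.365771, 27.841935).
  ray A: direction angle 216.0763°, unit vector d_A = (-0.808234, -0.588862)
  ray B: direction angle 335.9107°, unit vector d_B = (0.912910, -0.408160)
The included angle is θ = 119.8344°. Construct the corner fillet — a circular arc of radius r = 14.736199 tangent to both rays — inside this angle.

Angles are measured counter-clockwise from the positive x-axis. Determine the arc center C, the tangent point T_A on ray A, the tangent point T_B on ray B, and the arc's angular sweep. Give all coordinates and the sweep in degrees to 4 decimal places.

center=(5.1440,10.9049) T_A=(-3.5336,22.8152) T_B=(11.1587,24.3577) sweep=60.1656

bisector direction at 275.9935° = (0.104416,-0.994534)
center distance |VC| = r/sin(θ/2) = 14.736199/sin(59.9172°) = 17.030124
C = V + |VC|·bis = (5.1440,10.9049)
T_A = V + ((C−V)·d_A)·d_A = V + 8.5364·d_A = (-3.5336,22.8152)
T_B = V + ((C−V)·d_B)·d_B = V + 8.5364·d_B = (11.1587,24.3577)
sweep = 180° − θ = 60.1656°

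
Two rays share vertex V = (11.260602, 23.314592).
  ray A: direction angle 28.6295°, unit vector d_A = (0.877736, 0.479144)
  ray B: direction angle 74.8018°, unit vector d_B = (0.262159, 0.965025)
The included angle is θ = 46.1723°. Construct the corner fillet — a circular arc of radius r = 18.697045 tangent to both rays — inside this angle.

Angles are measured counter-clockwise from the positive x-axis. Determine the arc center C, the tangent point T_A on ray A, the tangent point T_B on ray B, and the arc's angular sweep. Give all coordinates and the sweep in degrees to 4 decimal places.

bisector direction at 51.7157° = (0.619565,0.784946)
center distance |VC| = r/sin(θ/2) = 18.697045/sin(23.0861°) = 47.682584
C = V + |VC|·bis = (40.8030,60.7428)
T_A = V + ((C−V)·d_A)·d_A = V + 43.8640·d_A = (49.7616,44.3318)
T_B = V + ((C−V)·d_B)·d_B = V + 43.8640·d_B = (22.7599,65.6444)
sweep = 180° − θ = 133.8277°

center=(40.8030,60.7428) T_A=(49.7616,44.3318) T_B=(22.7599,65.6444) sweep=133.8277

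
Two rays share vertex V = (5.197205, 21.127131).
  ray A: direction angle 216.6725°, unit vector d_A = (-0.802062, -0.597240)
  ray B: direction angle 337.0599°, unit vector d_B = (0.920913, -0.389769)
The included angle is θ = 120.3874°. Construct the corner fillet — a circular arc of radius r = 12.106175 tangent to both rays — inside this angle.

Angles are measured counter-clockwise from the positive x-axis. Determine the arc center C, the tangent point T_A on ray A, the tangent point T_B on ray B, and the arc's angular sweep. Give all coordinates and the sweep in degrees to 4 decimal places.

bisector direction at 276.8662° = (0.119551,-0.992828)
center distance |VC| = r/sin(θ/2) = 12.106175/sin(60.1937°) = 13.951855
C = V + |VC|·bis = (6.8652,7.2753)
T_A = V + ((C−V)·d_A)·d_A = V + 6.9350·d_A = (-0.3651,16.9852)
T_B = V + ((C−V)·d_B)·d_B = V + 6.9350·d_B = (11.5838,18.4241)
sweep = 180° − θ = 59.6126°

center=(6.8652,7.2753) T_A=(-0.3651,16.9852) T_B=(11.5838,18.4241) sweep=59.6126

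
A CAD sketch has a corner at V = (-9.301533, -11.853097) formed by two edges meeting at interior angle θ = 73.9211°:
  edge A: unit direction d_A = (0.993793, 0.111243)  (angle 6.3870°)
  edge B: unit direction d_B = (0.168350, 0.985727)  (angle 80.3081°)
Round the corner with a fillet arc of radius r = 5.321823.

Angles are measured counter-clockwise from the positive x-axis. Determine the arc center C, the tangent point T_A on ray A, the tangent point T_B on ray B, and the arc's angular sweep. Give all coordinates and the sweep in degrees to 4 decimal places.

bisector direction at 43.3475° = (0.727203,0.686422)
center distance |VC| = r/sin(θ/2) = 5.321823/sin(36.9605°) = 8.851044
C = V + |VC|·bis = (-2.8650,-5.7775)
T_A = V + ((C−V)·d_A)·d_A = V + 7.0724·d_A = (-2.2730,-11.0663)
T_B = V + ((C−V)·d_B)·d_B = V + 7.0724·d_B = (-8.1109,-4.8816)
sweep = 180° − θ = 106.0789°

center=(-2.8650,-5.7775) T_A=(-2.2730,-11.0663) T_B=(-8.1109,-4.8816) sweep=106.0789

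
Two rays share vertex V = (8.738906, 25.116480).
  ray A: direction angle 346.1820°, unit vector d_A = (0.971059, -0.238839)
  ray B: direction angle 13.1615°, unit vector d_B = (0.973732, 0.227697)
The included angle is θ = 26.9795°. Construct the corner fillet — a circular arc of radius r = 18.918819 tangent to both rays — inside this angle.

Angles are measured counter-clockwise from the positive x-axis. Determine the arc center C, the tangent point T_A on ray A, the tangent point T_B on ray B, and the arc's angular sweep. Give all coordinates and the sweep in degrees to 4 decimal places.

bisector direction at 359.6718° = (0.999984,-0.005729)
center distance |VC| = r/sin(θ/2) = 18.918819/sin(13.4898°) = 81.102177
C = V + |VC|·bis = (89.8398,24.6518)
T_A = V + ((C−V)·d_A)·d_A = V + 78.8647·d_A = (85.3212,6.2805)
T_B = V + ((C−V)·d_B)·d_B = V + 78.8647·d_B = (85.5320,43.0737)
sweep = 180° − θ = 153.0205°

center=(89.8398,24.6518) T_A=(85.3212,6.2805) T_B=(85.5320,43.0737) sweep=153.0205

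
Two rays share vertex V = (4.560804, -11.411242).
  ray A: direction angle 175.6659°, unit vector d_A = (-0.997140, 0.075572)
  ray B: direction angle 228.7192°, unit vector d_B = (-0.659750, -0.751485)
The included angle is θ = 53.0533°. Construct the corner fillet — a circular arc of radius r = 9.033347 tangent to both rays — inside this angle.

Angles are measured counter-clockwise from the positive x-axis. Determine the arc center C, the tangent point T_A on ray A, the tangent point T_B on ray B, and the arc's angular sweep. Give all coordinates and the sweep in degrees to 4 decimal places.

center=(-14.1671,-19.0511) T_A=(-13.4845,-10.0436) T_B=(-7.3787,-25.0109) sweep=126.9467

bisector direction at 202.1926° = (-0.925920,-0.377720)
center distance |VC| = r/sin(θ/2) = 9.033347/sin(26.5267°) = 20.226295
C = V + |VC|·bis = (-14.1671,-19.0511)
T_A = V + ((C−V)·d_A)·d_A = V + 18.0970·d_A = (-13.4845,-10.0436)
T_B = V + ((C−V)·d_B)·d_B = V + 18.0970·d_B = (-7.3787,-25.0109)
sweep = 180° − θ = 126.9467°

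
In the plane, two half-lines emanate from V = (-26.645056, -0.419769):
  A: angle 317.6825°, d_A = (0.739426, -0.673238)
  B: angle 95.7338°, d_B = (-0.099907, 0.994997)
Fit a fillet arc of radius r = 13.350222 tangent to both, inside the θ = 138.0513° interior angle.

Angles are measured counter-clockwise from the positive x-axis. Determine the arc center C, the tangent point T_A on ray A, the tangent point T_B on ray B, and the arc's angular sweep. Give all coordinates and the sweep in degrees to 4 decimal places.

center=(-13.8729,6.0062) T_A=(-22.8608,-3.8653) T_B=(-27.1564,4.6724) sweep=41.9487

bisector direction at 26.7081° = (0.893307,0.449446)
center distance |VC| = r/sin(θ/2) = 13.350222/sin(69.0256°) = 14.297568
C = V + |VC|·bis = (-13.8729,6.0062)
T_A = V + ((C−V)·d_A)·d_A = V + 5.1178·d_A = (-22.8608,-3.8653)
T_B = V + ((C−V)·d_B)·d_B = V + 5.1178·d_B = (-27.1564,4.6724)
sweep = 180° − θ = 41.9487°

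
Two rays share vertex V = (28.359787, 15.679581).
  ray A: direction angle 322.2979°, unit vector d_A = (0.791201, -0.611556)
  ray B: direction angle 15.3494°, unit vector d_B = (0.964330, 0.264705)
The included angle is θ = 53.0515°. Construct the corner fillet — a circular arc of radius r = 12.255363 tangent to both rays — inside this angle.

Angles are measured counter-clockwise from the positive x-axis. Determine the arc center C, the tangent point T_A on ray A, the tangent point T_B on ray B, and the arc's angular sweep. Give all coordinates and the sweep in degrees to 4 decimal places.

bisector direction at 348.8237° = (0.981035,-0.193829)
center distance |VC| = r/sin(θ/2) = 12.255363/sin(26.5257°) = 27.441477
C = V + |VC|·bis = (55.2808,10.3606)
T_A = V + ((C−V)·d_A)·d_A = V + 24.5528·d_A = (47.7860,0.6642)
T_B = V + ((C−V)·d_B)·d_B = V + 24.5528·d_B = (52.0368,22.1788)
sweep = 180° − θ = 126.9485°

center=(55.2808,10.3606) T_A=(47.7860,0.6642) T_B=(52.0368,22.1788) sweep=126.9485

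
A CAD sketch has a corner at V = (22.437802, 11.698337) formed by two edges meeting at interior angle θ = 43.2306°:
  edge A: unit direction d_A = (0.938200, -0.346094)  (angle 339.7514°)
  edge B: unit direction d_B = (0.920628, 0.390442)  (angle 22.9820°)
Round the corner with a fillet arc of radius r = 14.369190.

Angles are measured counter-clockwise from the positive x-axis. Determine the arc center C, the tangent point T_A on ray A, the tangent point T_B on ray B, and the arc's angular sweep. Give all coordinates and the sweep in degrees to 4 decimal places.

bisector direction at 1.3667° = (0.999716,0.023851)
center distance |VC| = r/sin(θ/2) = 14.369190/sin(21.6153°) = 39.007194
C = V + |VC|·bis = (61.4339,12.6287)
T_A = V + ((C−V)·d_A)·d_A = V + 36.2641·d_A = (56.4608,-0.8525)
T_B = V + ((C−V)·d_B)·d_B = V + 36.2641·d_B = (55.8236,25.8574)
sweep = 180° − θ = 136.7694°

center=(61.4339,12.6287) T_A=(56.4608,-0.8525) T_B=(55.8236,25.8574) sweep=136.7694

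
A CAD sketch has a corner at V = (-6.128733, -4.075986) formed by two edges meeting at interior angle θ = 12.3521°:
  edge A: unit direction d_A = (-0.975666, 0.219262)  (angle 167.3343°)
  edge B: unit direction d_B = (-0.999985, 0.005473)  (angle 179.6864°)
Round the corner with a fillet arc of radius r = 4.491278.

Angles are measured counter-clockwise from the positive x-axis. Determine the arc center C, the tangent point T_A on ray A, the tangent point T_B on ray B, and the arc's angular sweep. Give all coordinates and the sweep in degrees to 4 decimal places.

bisector direction at 173.5104° = (-0.993592,0.113024)
center distance |VC| = r/sin(θ/2) = 4.491278/sin(6.1761°) = 41.746793
C = V + |VC|·bis = (-47.6080,0.6424)
T_A = V + ((C−V)·d_A)·d_A = V + 41.5045·d_A = (-46.6233,5.0244)
T_B = V + ((C−V)·d_B)·d_B = V + 41.5045·d_B = (-47.6326,-3.8488)
sweep = 180° − θ = 167.6479°

center=(-47.6080,0.6424) T_A=(-46.6233,5.0244) T_B=(-47.6326,-3.8488) sweep=167.6479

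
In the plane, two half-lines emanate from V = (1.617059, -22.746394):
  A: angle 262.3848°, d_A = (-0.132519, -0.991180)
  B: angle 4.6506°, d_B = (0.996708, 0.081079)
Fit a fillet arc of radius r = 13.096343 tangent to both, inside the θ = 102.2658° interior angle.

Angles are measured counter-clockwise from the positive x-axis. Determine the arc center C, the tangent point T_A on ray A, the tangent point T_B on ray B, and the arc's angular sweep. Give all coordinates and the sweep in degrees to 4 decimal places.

bisector direction at 313.5177° = (0.688579,-0.725162)
center distance |VC| = r/sin(θ/2) = 13.096343/sin(51.1329°) = 16.820296
C = V + |VC|·bis = (13.1992,-34.9438)
T_A = V + ((C−V)·d_A)·d_A = V + 10.5550·d_A = (0.2183,-33.2083)
T_B = V + ((C−V)·d_B)·d_B = V + 10.5550·d_B = (12.1373,-21.8906)
sweep = 180° − θ = 77.7342°

center=(13.1992,-34.9438) T_A=(0.2183,-33.2083) T_B=(12.1373,-21.8906) sweep=77.7342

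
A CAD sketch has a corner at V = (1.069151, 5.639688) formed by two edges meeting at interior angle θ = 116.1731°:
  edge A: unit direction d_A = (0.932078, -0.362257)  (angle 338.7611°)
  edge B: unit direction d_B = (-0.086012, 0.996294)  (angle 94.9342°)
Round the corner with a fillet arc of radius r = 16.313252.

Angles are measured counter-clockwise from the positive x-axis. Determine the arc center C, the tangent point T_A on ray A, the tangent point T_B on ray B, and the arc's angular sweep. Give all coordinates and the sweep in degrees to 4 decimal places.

center=(16.4481,17.1646) T_A=(10.5385,1.9594) T_B=(0.1953,15.7615) sweep=63.8269

bisector direction at 36.8477° = (0.800233,0.599689)
center distance |VC| = r/sin(θ/2) = 16.313252/sin(58.0866°) = 19.218116
C = V + |VC|·bis = (16.4481,17.1646)
T_A = V + ((C−V)·d_A)·d_A = V + 10.1594·d_A = (10.5385,1.9594)
T_B = V + ((C−V)·d_B)·d_B = V + 10.1594·d_B = (0.1953,15.7615)
sweep = 180° − θ = 63.8269°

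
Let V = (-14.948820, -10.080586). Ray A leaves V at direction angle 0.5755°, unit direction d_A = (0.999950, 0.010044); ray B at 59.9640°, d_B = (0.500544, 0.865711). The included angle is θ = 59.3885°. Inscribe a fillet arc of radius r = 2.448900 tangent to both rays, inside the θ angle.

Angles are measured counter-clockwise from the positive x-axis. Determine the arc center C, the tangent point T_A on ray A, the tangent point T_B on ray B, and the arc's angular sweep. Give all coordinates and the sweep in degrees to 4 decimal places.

bisector direction at 30.2698° = (0.863662,0.504072)
center distance |VC| = r/sin(θ/2) = 2.448900/sin(29.6943°) = 4.943563
C = V + |VC|·bis = (-10.6793,-7.5887)
T_A = V + ((C−V)·d_A)·d_A = V + 4.2944·d_A = (-10.6547,-10.0375)
T_B = V + ((C−V)·d_B)·d_B = V + 4.2944·d_B = (-12.7993,-6.3629)
sweep = 180° − θ = 120.6115°

center=(-10.6793,-7.5887) T_A=(-10.6547,-10.0375) T_B=(-12.7993,-6.3629) sweep=120.6115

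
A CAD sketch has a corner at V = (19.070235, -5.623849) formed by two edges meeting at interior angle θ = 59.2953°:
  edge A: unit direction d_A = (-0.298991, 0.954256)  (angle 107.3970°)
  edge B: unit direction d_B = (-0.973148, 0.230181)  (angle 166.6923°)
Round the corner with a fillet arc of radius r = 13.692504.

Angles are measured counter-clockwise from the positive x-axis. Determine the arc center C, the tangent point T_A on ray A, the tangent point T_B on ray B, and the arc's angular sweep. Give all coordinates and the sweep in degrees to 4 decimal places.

bisector direction at 137.0447° = (-0.731885,0.681428)
center distance |VC| = r/sin(θ/2) = 13.692504/sin(29.6476°) = 27.680368
C = V + |VC|·bis = (-1.1886,13.2383)
T_A = V + ((C−V)·d_A)·d_A = V + 24.0566·d_A = (11.8775,17.3323)
T_B = V + ((C−V)·d_B)·d_B = V + 24.0566·d_B = (-4.3404,-0.0865)
sweep = 180° − θ = 120.7047°

center=(-1.1886,13.2383) T_A=(11.8775,17.3323) T_B=(-4.3404,-0.0865) sweep=120.7047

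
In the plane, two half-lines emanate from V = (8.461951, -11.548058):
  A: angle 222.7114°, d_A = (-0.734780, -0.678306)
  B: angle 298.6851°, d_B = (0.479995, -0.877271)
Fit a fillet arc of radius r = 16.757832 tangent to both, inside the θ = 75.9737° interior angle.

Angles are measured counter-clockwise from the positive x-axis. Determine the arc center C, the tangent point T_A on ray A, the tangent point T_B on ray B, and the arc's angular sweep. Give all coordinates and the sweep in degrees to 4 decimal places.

center=(4.0611,-38.4173) T_A=(-7.3058,-26.1040) T_B=(18.7623,-30.3736) sweep=104.0263

bisector direction at 260.6983° = (-0.161634,-0.986851)
center distance |VC| = r/sin(θ/2) = 16.757832/sin(37.9868°) = 27.227230
C = V + |VC|·bis = (4.0611,-38.4173)
T_A = V + ((C−V)·d_A)·d_A = V + 21.4592·d_A = (-7.3058,-26.1040)
T_B = V + ((C−V)·d_B)·d_B = V + 21.4592·d_B = (18.7623,-30.3736)
sweep = 180° − θ = 104.0263°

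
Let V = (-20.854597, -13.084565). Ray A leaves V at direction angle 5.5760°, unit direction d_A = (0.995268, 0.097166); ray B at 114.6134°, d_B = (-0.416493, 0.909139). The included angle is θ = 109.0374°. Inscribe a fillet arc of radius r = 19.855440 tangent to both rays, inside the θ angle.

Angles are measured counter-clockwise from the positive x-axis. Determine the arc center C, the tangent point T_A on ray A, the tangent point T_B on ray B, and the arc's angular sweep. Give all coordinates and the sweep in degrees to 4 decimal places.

bisector direction at 60.0947° = (0.498568,0.866851)
center distance |VC| = r/sin(θ/2) = 19.855440/sin(54.5187°) = 24.383296
C = V + |VC|·bis = (-8.6979,8.0521)
T_A = V + ((C−V)·d_A)·d_A = V + 14.1530·d_A = (-6.7686,-11.7094)
T_B = V + ((C−V)·d_B)·d_B = V + 14.1530·d_B = (-26.7492,-0.2175)
sweep = 180° − θ = 70.9626°

center=(-8.6979,8.0521) T_A=(-6.7686,-11.7094) T_B=(-26.7492,-0.2175) sweep=70.9626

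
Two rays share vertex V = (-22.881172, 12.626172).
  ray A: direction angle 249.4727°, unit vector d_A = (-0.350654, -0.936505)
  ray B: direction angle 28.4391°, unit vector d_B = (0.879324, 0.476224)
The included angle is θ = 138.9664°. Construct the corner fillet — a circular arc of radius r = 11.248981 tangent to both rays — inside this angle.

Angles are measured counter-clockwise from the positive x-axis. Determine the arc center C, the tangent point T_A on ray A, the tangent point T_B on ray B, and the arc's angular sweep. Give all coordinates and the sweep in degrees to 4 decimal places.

center=(-13.8225,4.7394) T_A=(-24.3573,8.6839) T_B=(-19.1796,14.6309) sweep=41.0336

bisector direction at 318.9559° = (0.754204,-0.656640)
center distance |VC| = r/sin(θ/2) = 11.248981/sin(69.4832°) = 12.010835
C = V + |VC|·bis = (-13.8225,4.7394)
T_A = V + ((C−V)·d_A)·d_A = V + 4.2096·d_A = (-24.3573,8.6839)
T_B = V + ((C−V)·d_B)·d_B = V + 4.2096·d_B = (-19.1796,14.6309)
sweep = 180° − θ = 41.0336°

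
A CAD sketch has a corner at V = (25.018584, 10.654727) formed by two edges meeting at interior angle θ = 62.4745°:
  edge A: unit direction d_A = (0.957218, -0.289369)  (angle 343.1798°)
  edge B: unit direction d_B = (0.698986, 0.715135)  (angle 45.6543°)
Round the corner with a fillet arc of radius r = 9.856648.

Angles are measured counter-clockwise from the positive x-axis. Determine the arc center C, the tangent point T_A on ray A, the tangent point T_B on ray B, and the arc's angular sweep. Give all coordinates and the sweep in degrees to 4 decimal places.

center=(43.4269,15.3870) T_A=(40.5747,5.9521) T_B=(36.3781,22.2767) sweep=117.5255

bisector direction at 14.4171° = (0.968509,0.248978)
center distance |VC| = r/sin(θ/2) = 9.856648/sin(31.2372°) = 19.006886
C = V + |VC|·bis = (43.4269,15.3870)
T_A = V + ((C−V)·d_A)·d_A = V + 16.2514·d_A = (40.5747,5.9521)
T_B = V + ((C−V)·d_B)·d_B = V + 16.2514·d_B = (36.3781,22.2767)
sweep = 180° − θ = 117.5255°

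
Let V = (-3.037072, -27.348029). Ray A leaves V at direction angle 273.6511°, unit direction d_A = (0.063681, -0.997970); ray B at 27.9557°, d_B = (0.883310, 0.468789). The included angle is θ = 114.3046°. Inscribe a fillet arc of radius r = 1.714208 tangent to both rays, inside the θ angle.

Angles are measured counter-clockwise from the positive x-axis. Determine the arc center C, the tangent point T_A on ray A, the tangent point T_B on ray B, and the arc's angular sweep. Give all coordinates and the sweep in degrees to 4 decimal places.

bisector direction at 330.8034° = (0.872951,-0.487808)
center distance |VC| = r/sin(θ/2) = 1.714208/sin(57.1523°) = 2.040444
C = V + |VC|·bis = (-1.2559,-28.3434)
T_A = V + ((C−V)·d_A)·d_A = V + 1.1068·d_A = (-2.9666,-28.4525)
T_B = V + ((C−V)·d_B)·d_B = V + 1.1068·d_B = (-2.0595,-26.8292)
sweep = 180° − θ = 65.6954°

center=(-1.2559,-28.3434) T_A=(-2.9666,-28.4525) T_B=(-2.0595,-26.8292) sweep=65.6954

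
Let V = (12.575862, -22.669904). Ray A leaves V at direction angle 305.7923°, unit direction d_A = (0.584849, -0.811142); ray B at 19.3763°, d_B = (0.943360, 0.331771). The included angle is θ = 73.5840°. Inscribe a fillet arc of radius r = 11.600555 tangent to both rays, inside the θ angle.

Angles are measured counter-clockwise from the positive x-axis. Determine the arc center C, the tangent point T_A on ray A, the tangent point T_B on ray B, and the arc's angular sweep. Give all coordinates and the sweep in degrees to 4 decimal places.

bisector direction at 342.5843° = (0.954158,-0.299302)
center distance |VC| = r/sin(θ/2) = 11.600555/sin(36.7920°) = 19.369388
C = V + |VC|·bis = (31.0573,-28.4672)
T_A = V + ((C−V)·d_A)·d_A = V + 15.5113·d_A = (21.6476,-35.2518)
T_B = V + ((C−V)·d_B)·d_B = V + 15.5113·d_B = (27.2086,-17.5237)
sweep = 180° − θ = 106.4160°

center=(31.0573,-28.4672) T_A=(21.6476,-35.2518) T_B=(27.2086,-17.5237) sweep=106.4160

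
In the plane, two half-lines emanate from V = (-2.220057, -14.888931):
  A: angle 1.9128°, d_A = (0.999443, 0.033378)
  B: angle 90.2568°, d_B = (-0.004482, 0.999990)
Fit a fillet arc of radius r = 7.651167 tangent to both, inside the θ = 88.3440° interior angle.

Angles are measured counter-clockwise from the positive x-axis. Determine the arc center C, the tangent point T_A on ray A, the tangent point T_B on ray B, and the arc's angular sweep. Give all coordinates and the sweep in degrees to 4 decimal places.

center=(5.3957,-6.9792) T_A=(5.6511,-14.6261) T_B=(-2.2554,-7.0134) sweep=91.6560

bisector direction at 46.0848° = (0.693593,0.720367)
center distance |VC| = r/sin(θ/2) = 7.651167/sin(44.1720°) = 10.980204
C = V + |VC|·bis = (5.3957,-6.9792)
T_A = V + ((C−V)·d_A)·d_A = V + 7.8756·d_A = (5.6511,-14.6261)
T_B = V + ((C−V)·d_B)·d_B = V + 7.8756·d_B = (-2.2554,-7.0134)
sweep = 180° − θ = 91.6560°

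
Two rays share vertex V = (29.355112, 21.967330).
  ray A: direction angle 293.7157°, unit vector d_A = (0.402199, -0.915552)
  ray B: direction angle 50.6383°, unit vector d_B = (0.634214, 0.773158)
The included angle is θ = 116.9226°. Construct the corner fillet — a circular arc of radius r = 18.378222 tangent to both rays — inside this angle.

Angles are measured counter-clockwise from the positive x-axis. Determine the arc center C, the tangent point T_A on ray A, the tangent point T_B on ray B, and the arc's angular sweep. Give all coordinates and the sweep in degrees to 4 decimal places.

center=(50.7178,19.0323) T_A=(33.8916,11.6406) T_B=(36.5086,30.6880) sweep=63.0774

bisector direction at 352.1770° = (0.990693,-0.136113)
center distance |VC| = r/sin(θ/2) = 18.378222/sin(58.4613°) = 21.563418
C = V + |VC|·bis = (50.7178,19.0323)
T_A = V + ((C−V)·d_A)·d_A = V + 11.2793·d_A = (33.8916,11.6406)
T_B = V + ((C−V)·d_B)·d_B = V + 11.2793·d_B = (36.5086,30.6880)
sweep = 180° − θ = 63.0774°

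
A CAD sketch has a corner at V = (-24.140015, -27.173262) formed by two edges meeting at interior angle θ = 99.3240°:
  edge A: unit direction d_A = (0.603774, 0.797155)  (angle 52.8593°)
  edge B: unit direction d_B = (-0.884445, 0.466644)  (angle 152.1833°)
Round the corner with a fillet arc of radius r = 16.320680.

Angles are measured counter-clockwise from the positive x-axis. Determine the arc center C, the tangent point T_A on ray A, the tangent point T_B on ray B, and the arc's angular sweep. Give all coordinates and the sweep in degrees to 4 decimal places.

center=(-28.7821,-6.2710) T_A=(-15.7720,-16.1250) T_B=(-36.3980,-20.7058) sweep=80.6760

bisector direction at 102.5213° = (-0.216803,0.976215)
center distance |VC| = r/sin(θ/2) = 16.320680/sin(49.6620°) = 21.411494
C = V + |VC|·bis = (-28.7821,-6.2710)
T_A = V + ((C−V)·d_A)·d_A = V + 13.8596·d_A = (-15.7720,-16.1250)
T_B = V + ((C−V)·d_B)·d_B = V + 13.8596·d_B = (-36.3980,-20.7058)
sweep = 180° − θ = 80.6760°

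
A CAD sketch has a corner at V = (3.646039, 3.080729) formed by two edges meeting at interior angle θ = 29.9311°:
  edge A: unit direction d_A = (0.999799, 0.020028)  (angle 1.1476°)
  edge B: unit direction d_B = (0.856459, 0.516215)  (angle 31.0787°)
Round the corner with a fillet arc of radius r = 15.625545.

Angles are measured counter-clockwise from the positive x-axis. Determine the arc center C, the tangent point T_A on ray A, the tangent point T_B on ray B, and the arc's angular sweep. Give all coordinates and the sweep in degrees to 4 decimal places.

bisector direction at 16.1132° = (0.960715,0.277535)
center distance |VC| = r/sin(θ/2) = 15.625545/sin(14.9656°) = 60.508259
C = V + |VC|·bis = (61.7773,19.8739)
T_A = V + ((C−V)·d_A)·d_A = V + 58.4559·d_A = (62.0902,4.2515)
T_B = V + ((C−V)·d_B)·d_B = V + 58.4559·d_B = (53.7111,33.2565)
sweep = 180° − θ = 150.0689°

center=(61.7773,19.8739) T_A=(62.0902,4.2515) T_B=(53.7111,33.2565) sweep=150.0689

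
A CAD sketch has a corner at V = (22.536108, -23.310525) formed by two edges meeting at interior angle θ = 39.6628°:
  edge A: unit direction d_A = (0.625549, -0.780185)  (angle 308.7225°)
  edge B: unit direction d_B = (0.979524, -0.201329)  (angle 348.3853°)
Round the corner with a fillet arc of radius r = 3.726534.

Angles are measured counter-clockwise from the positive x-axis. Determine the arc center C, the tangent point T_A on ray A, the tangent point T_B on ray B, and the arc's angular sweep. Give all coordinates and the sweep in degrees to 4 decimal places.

bisector direction at 328.5539° = (0.853131,-0.521696)
center distance |VC| = r/sin(θ/2) = 3.726534/sin(19.8314°) = 10.984511
C = V + |VC|·bis = (31.9073,-29.0411)
T_A = V + ((C−V)·d_A)·d_A = V + 10.3331·d_A = (29.0000,-31.3722)
T_B = V + ((C−V)·d_B)·d_B = V + 10.3331·d_B = (32.6576,-25.3909)
sweep = 180° − θ = 140.3372°

center=(31.9073,-29.0411) T_A=(29.0000,-31.3722) T_B=(32.6576,-25.3909) sweep=140.3372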